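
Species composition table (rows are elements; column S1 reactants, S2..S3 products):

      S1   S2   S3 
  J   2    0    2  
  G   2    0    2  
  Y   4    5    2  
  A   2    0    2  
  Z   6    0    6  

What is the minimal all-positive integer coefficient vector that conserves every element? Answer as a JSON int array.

J: 5·2 = 10 | 2·0+5·2 = 10
G: 5·2 = 10 | 2·0+5·2 = 10
Y: 5·4 = 20 | 2·5+5·2 = 20
A: 5·2 = 10 | 2·0+5·2 = 10
Z: 5·6 = 30 | 2·0+5·6 = 30
gcd(5,2,5) = 1

Coefficients: [5, 2, 5]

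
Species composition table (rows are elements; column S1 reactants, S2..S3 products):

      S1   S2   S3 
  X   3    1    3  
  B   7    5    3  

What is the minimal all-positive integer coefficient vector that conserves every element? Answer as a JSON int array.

X: 3·3 = 9 | 3·1+2·3 = 9
B: 3·7 = 21 | 3·5+2·3 = 21
gcd(3,3,2) = 1

Coefficients: [3, 3, 2]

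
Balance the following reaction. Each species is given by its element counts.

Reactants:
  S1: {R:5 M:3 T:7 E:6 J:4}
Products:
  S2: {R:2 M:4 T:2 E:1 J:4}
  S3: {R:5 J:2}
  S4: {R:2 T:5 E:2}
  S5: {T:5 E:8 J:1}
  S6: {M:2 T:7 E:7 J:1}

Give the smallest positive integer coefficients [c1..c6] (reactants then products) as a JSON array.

R: 6·5 = 30 | 3·2+4·5+2·2+1·0+3·0 = 30
M: 6·3 = 18 | 3·4+4·0+2·0+1·0+3·2 = 18
T: 6·7 = 42 | 3·2+4·0+2·5+1·5+3·7 = 42
E: 6·6 = 36 | 3·1+4·0+2·2+1·8+3·7 = 36
J: 6·4 = 24 | 3·4+4·2+2·0+1·1+3·1 = 24
gcd(6,3,4,2,1,3) = 1

Coefficients: [6, 3, 4, 2, 1, 3]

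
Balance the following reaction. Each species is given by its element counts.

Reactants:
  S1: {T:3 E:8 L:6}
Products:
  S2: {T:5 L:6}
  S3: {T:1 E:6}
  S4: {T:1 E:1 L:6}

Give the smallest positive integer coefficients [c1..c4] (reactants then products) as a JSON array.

T: 5·3 = 15 | 1·5+6·1+4·1 = 15
E: 5·8 = 40 | 1·0+6·6+4·1 = 40
L: 5·6 = 30 | 1·6+6·0+4·6 = 30
gcd(5,1,6,4) = 1

Coefficients: [5, 1, 6, 4]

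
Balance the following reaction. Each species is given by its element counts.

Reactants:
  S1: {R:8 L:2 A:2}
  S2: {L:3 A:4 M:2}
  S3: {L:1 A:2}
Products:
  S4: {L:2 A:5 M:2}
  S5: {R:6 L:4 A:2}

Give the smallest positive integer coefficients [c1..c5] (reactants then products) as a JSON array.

R: 3·8+6·0+4·0 = 24 | 6·0+4·6 = 24
L: 3·2+6·3+4·1 = 28 | 6·2+4·4 = 28
A: 3·2+6·4+4·2 = 38 | 6·5+4·2 = 38
M: 3·0+6·2+4·0 = 12 | 6·2+4·0 = 12
gcd(3,6,4,6,4) = 1

Coefficients: [3, 6, 4, 6, 4]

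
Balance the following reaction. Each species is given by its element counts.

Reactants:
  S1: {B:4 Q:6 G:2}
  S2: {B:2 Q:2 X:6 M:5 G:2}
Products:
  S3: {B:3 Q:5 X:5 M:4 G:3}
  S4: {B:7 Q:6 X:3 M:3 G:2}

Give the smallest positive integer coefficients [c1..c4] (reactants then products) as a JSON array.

B: 5·4+6·2 = 32 | 6·3+2·7 = 32
Q: 5·6+6·2 = 42 | 6·5+2·6 = 42
X: 5·0+6·6 = 36 | 6·5+2·3 = 36
M: 5·0+6·5 = 30 | 6·4+2·3 = 30
G: 5·2+6·2 = 22 | 6·3+2·2 = 22
gcd(5,6,6,2) = 1

Coefficients: [5, 6, 6, 2]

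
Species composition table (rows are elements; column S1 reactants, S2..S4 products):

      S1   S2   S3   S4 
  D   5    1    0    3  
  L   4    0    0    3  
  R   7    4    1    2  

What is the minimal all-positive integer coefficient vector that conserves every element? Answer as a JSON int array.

Coefficients: [3, 3, 1, 4]

D: 3·5 = 15 | 3·1+1·0+4·3 = 15
L: 3·4 = 12 | 3·0+1·0+4·3 = 12
R: 3·7 = 21 | 3·4+1·1+4·2 = 21
gcd(3,3,1,4) = 1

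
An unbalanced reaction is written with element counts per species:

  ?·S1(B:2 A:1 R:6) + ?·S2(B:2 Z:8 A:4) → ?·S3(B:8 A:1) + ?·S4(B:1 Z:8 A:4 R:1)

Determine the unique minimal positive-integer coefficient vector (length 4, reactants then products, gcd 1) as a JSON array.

Coefficients: [1, 6, 1, 6]

B: 1·2+6·2 = 14 | 1·8+6·1 = 14
Z: 1·0+6·8 = 48 | 1·0+6·8 = 48
A: 1·1+6·4 = 25 | 1·1+6·4 = 25
R: 1·6+6·0 = 6 | 1·0+6·1 = 6
gcd(1,6,1,6) = 1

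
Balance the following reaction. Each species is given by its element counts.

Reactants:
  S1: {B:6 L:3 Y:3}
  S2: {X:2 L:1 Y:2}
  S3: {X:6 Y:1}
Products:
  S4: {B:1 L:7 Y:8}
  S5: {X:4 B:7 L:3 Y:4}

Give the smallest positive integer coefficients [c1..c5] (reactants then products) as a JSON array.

X: 6·0+4·2+2·6 = 20 | 1·0+5·4 = 20
B: 6·6+4·0+2·0 = 36 | 1·1+5·7 = 36
L: 6·3+4·1+2·0 = 22 | 1·7+5·3 = 22
Y: 6·3+4·2+2·1 = 28 | 1·8+5·4 = 28
gcd(6,4,2,1,5) = 1

Coefficients: [6, 4, 2, 1, 5]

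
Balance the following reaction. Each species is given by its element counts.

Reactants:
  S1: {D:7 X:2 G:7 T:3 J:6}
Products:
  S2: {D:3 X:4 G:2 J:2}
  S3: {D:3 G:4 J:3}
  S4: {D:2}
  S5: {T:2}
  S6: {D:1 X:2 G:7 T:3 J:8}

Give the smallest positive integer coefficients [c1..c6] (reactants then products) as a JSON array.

Coefficients: [5, 2, 6, 5, 6, 1]

D: 5·7 = 35 | 2·3+6·3+5·2+6·0+1·1 = 35
X: 5·2 = 10 | 2·4+6·0+5·0+6·0+1·2 = 10
G: 5·7 = 35 | 2·2+6·4+5·0+6·0+1·7 = 35
T: 5·3 = 15 | 2·0+6·0+5·0+6·2+1·3 = 15
J: 5·6 = 30 | 2·2+6·3+5·0+6·0+1·8 = 30
gcd(5,2,6,5,6,1) = 1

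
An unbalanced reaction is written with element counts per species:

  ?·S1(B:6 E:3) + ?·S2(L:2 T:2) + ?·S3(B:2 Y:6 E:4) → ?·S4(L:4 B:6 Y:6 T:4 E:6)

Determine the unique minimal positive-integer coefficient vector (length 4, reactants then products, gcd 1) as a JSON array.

Coefficients: [2, 6, 3, 3]

L: 2·0+6·2+3·0 = 12 | 3·4 = 12
B: 2·6+6·0+3·2 = 18 | 3·6 = 18
Y: 2·0+6·0+3·6 = 18 | 3·6 = 18
T: 2·0+6·2+3·0 = 12 | 3·4 = 12
E: 2·3+6·0+3·4 = 18 | 3·6 = 18
gcd(2,6,3,3) = 1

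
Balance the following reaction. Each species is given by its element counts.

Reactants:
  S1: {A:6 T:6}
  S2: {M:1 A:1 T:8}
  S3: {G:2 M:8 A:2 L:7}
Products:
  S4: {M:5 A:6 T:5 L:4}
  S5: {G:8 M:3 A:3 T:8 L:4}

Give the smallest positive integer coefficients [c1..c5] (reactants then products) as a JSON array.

G: 5·0+1·0+4·2 = 8 | 6·0+1·8 = 8
M: 5·0+1·1+4·8 = 33 | 6·5+1·3 = 33
A: 5·6+1·1+4·2 = 39 | 6·6+1·3 = 39
T: 5·6+1·8+4·0 = 38 | 6·5+1·8 = 38
L: 5·0+1·0+4·7 = 28 | 6·4+1·4 = 28
gcd(5,1,4,6,1) = 1

Coefficients: [5, 1, 4, 6, 1]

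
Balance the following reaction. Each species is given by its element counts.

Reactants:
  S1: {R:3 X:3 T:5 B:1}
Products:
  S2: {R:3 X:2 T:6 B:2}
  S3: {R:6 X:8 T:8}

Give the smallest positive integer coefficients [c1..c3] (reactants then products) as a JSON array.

R: 4·3 = 12 | 2·3+1·6 = 12
X: 4·3 = 12 | 2·2+1·8 = 12
T: 4·5 = 20 | 2·6+1·8 = 20
B: 4·1 = 4 | 2·2+1·0 = 4
gcd(4,2,1) = 1

Coefficients: [4, 2, 1]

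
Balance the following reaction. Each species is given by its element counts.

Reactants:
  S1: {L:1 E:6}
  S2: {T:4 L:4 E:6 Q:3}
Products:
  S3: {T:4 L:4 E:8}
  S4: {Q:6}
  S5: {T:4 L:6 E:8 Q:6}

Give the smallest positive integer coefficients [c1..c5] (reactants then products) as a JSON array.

Coefficients: [2, 6, 5, 2, 1]

T: 2·0+6·4 = 24 | 5·4+2·0+1·4 = 24
L: 2·1+6·4 = 26 | 5·4+2·0+1·6 = 26
E: 2·6+6·6 = 48 | 5·8+2·0+1·8 = 48
Q: 2·0+6·3 = 18 | 5·0+2·6+1·6 = 18
gcd(2,6,5,2,1) = 1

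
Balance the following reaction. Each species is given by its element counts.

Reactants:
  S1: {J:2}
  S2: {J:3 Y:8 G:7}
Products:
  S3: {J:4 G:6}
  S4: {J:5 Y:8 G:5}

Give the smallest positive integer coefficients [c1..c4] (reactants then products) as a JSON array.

J: 5·2+3·3 = 19 | 1·4+3·5 = 19
Y: 5·0+3·8 = 24 | 1·0+3·8 = 24
G: 5·0+3·7 = 21 | 1·6+3·5 = 21
gcd(5,3,1,3) = 1

Coefficients: [5, 3, 1, 3]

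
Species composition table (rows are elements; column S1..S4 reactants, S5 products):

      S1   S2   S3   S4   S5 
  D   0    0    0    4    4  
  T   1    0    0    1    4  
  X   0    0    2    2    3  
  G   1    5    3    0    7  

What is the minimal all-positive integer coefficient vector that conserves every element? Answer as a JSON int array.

Coefficients: [6, 1, 1, 2, 2]

D: 6·0+1·0+1·0+2·4 = 8 | 2·4 = 8
T: 6·1+1·0+1·0+2·1 = 8 | 2·4 = 8
X: 6·0+1·0+1·2+2·2 = 6 | 2·3 = 6
G: 6·1+1·5+1·3+2·0 = 14 | 2·7 = 14
gcd(6,1,1,2,2) = 1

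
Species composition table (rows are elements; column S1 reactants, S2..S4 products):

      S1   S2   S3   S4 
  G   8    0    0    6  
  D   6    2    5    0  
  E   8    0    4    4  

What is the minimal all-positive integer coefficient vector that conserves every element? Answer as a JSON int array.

G: 3·8 = 24 | 4·0+2·0+4·6 = 24
D: 3·6 = 18 | 4·2+2·5+4·0 = 18
E: 3·8 = 24 | 4·0+2·4+4·4 = 24
gcd(3,4,2,4) = 1

Coefficients: [3, 4, 2, 4]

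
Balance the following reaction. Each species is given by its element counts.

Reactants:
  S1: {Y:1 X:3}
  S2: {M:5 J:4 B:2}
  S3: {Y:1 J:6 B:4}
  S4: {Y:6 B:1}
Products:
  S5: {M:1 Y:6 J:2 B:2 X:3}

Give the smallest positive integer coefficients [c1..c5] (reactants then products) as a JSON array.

M: 5·0+1·5+1·0+4·0 = 5 | 5·1 = 5
Y: 5·1+1·0+1·1+4·6 = 30 | 5·6 = 30
J: 5·0+1·4+1·6+4·0 = 10 | 5·2 = 10
B: 5·0+1·2+1·4+4·1 = 10 | 5·2 = 10
X: 5·3+1·0+1·0+4·0 = 15 | 5·3 = 15
gcd(5,1,1,4,5) = 1

Coefficients: [5, 1, 1, 4, 5]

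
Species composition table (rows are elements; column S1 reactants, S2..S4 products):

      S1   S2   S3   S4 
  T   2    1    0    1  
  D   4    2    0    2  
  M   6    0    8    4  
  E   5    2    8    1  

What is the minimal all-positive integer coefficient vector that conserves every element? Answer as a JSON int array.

Coefficients: [4, 4, 1, 4]

T: 4·2 = 8 | 4·1+1·0+4·1 = 8
D: 4·4 = 16 | 4·2+1·0+4·2 = 16
M: 4·6 = 24 | 4·0+1·8+4·4 = 24
E: 4·5 = 20 | 4·2+1·8+4·1 = 20
gcd(4,4,1,4) = 1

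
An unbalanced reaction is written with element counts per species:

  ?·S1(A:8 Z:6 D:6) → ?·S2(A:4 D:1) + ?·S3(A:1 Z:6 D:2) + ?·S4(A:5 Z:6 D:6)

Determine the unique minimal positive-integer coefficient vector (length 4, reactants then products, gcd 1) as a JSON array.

Coefficients: [4, 4, 1, 3]

A: 4·8 = 32 | 4·4+1·1+3·5 = 32
Z: 4·6 = 24 | 4·0+1·6+3·6 = 24
D: 4·6 = 24 | 4·1+1·2+3·6 = 24
gcd(4,4,1,3) = 1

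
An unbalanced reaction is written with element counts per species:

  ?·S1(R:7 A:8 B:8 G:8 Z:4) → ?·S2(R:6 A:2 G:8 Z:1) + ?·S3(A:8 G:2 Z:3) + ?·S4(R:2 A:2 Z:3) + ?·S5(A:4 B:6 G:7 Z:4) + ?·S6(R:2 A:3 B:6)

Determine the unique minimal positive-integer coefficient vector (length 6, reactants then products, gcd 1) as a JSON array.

R: 6·7 = 42 | 4·6+1·0+3·2+2·0+6·2 = 42
A: 6·8 = 48 | 4·2+1·8+3·2+2·4+6·3 = 48
B: 6·8 = 48 | 4·0+1·0+3·0+2·6+6·6 = 48
G: 6·8 = 48 | 4·8+1·2+3·0+2·7+6·0 = 48
Z: 6·4 = 24 | 4·1+1·3+3·3+2·4+6·0 = 24
gcd(6,4,1,3,2,6) = 1

Coefficients: [6, 4, 1, 3, 2, 6]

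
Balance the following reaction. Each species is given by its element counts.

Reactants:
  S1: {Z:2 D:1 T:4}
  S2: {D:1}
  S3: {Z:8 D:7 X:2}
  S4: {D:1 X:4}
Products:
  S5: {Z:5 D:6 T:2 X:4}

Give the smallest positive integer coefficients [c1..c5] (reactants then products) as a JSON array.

Coefficients: [2, 5, 2, 3, 4]

Z: 2·2+5·0+2·8+3·0 = 20 | 4·5 = 20
D: 2·1+5·1+2·7+3·1 = 24 | 4·6 = 24
T: 2·4+5·0+2·0+3·0 = 8 | 4·2 = 8
X: 2·0+5·0+2·2+3·4 = 16 | 4·4 = 16
gcd(2,5,2,3,4) = 1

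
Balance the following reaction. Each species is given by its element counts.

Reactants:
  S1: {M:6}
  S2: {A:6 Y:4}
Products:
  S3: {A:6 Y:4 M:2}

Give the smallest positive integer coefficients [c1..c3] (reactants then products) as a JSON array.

Coefficients: [1, 3, 3]

A: 1·0+3·6 = 18 | 3·6 = 18
Y: 1·0+3·4 = 12 | 3·4 = 12
M: 1·6+3·0 = 6 | 3·2 = 6
gcd(1,3,3) = 1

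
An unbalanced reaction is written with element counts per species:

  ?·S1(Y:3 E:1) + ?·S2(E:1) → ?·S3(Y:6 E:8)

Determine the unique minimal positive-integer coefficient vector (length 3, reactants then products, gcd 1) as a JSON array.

Y: 2·3+6·0 = 6 | 1·6 = 6
E: 2·1+6·1 = 8 | 1·8 = 8
gcd(2,6,1) = 1

Coefficients: [2, 6, 1]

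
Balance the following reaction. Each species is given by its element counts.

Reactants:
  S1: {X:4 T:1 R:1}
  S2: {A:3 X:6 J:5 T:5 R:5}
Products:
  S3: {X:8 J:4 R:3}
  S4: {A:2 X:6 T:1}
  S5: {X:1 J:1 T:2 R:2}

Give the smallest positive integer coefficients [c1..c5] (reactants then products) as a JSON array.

A: 5·0+2·3 = 6 | 1·0+3·2+6·0 = 6
X: 5·4+2·6 = 32 | 1·8+3·6+6·1 = 32
J: 5·0+2·5 = 10 | 1·4+3·0+6·1 = 10
T: 5·1+2·5 = 15 | 1·0+3·1+6·2 = 15
R: 5·1+2·5 = 15 | 1·3+3·0+6·2 = 15
gcd(5,2,1,3,6) = 1

Coefficients: [5, 2, 1, 3, 6]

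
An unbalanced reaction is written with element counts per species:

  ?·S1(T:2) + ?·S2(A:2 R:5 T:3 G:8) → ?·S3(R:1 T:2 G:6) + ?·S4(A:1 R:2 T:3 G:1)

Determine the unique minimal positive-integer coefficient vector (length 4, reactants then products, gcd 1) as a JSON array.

Coefficients: [5, 2, 2, 4]

A: 5·0+2·2 = 4 | 2·0+4·1 = 4
R: 5·0+2·5 = 10 | 2·1+4·2 = 10
T: 5·2+2·3 = 16 | 2·2+4·3 = 16
G: 5·0+2·8 = 16 | 2·6+4·1 = 16
gcd(5,2,2,4) = 1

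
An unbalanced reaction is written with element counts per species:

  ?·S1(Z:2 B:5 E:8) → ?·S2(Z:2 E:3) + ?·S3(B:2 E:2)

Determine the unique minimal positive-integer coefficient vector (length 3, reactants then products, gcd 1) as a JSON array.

Coefficients: [2, 2, 5]

Z: 2·2 = 4 | 2·2+5·0 = 4
B: 2·5 = 10 | 2·0+5·2 = 10
E: 2·8 = 16 | 2·3+5·2 = 16
gcd(2,2,5) = 1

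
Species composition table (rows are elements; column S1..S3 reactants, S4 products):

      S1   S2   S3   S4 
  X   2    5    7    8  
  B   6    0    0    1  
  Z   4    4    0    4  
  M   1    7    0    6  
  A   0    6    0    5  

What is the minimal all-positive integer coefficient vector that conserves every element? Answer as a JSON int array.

Coefficients: [1, 5, 3, 6]

X: 1·2+5·5+3·7 = 48 | 6·8 = 48
B: 1·6+5·0+3·0 = 6 | 6·1 = 6
Z: 1·4+5·4+3·0 = 24 | 6·4 = 24
M: 1·1+5·7+3·0 = 36 | 6·6 = 36
A: 1·0+5·6+3·0 = 30 | 6·5 = 30
gcd(1,5,3,6) = 1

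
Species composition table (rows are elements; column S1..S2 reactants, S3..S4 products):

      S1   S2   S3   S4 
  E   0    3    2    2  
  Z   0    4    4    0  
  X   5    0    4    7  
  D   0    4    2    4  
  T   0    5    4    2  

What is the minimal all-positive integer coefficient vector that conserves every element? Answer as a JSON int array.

Coefficients: [3, 2, 2, 1]

E: 3·0+2·3 = 6 | 2·2+1·2 = 6
Z: 3·0+2·4 = 8 | 2·4+1·0 = 8
X: 3·5+2·0 = 15 | 2·4+1·7 = 15
D: 3·0+2·4 = 8 | 2·2+1·4 = 8
T: 3·0+2·5 = 10 | 2·4+1·2 = 10
gcd(3,2,2,1) = 1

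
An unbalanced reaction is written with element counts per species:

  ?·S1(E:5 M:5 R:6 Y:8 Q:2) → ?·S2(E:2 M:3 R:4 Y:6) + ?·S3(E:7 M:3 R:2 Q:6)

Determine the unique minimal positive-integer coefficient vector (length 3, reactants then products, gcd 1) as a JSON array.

Coefficients: [3, 4, 1]

E: 3·5 = 15 | 4·2+1·7 = 15
M: 3·5 = 15 | 4·3+1·3 = 15
R: 3·6 = 18 | 4·4+1·2 = 18
Y: 3·8 = 24 | 4·6+1·0 = 24
Q: 3·2 = 6 | 4·0+1·6 = 6
gcd(3,4,1) = 1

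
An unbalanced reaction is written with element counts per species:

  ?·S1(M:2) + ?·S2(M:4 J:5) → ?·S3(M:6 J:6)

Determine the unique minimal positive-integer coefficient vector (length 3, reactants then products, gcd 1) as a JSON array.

Coefficients: [3, 6, 5]

M: 3·2+6·4 = 30 | 5·6 = 30
J: 3·0+6·5 = 30 | 5·6 = 30
gcd(3,6,5) = 1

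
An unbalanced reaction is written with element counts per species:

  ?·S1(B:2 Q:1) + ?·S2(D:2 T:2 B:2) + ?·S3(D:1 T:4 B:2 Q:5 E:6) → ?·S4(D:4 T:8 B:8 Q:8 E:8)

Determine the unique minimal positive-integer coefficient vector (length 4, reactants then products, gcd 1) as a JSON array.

Coefficients: [4, 4, 4, 3]

D: 4·0+4·2+4·1 = 12 | 3·4 = 12
T: 4·0+4·2+4·4 = 24 | 3·8 = 24
B: 4·2+4·2+4·2 = 24 | 3·8 = 24
Q: 4·1+4·0+4·5 = 24 | 3·8 = 24
E: 4·0+4·0+4·6 = 24 | 3·8 = 24
gcd(4,4,4,3) = 1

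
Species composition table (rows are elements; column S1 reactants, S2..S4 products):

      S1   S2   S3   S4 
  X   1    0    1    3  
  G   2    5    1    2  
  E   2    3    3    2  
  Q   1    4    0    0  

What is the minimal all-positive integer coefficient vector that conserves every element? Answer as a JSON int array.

Coefficients: [4, 1, 1, 1]

X: 4·1 = 4 | 1·0+1·1+1·3 = 4
G: 4·2 = 8 | 1·5+1·1+1·2 = 8
E: 4·2 = 8 | 1·3+1·3+1·2 = 8
Q: 4·1 = 4 | 1·4+1·0+1·0 = 4
gcd(4,1,1,1) = 1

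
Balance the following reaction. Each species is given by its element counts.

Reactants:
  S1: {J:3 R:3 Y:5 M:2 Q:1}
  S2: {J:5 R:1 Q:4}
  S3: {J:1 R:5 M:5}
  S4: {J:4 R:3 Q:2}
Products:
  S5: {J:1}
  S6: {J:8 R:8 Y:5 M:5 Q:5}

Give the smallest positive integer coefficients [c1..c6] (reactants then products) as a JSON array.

Coefficients: [5, 4, 3, 2, 6, 5]

J: 5·3+4·5+3·1+2·4 = 46 | 6·1+5·8 = 46
R: 5·3+4·1+3·5+2·3 = 40 | 6·0+5·8 = 40
Y: 5·5+4·0+3·0+2·0 = 25 | 6·0+5·5 = 25
M: 5·2+4·0+3·5+2·0 = 25 | 6·0+5·5 = 25
Q: 5·1+4·4+3·0+2·2 = 25 | 6·0+5·5 = 25
gcd(5,4,3,2,6,5) = 1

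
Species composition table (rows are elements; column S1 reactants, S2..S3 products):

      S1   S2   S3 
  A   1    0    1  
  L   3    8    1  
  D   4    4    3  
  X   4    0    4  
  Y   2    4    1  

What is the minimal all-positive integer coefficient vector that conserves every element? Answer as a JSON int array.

A: 4·1 = 4 | 1·0+4·1 = 4
L: 4·3 = 12 | 1·8+4·1 = 12
D: 4·4 = 16 | 1·4+4·3 = 16
X: 4·4 = 16 | 1·0+4·4 = 16
Y: 4·2 = 8 | 1·4+4·1 = 8
gcd(4,1,4) = 1

Coefficients: [4, 1, 4]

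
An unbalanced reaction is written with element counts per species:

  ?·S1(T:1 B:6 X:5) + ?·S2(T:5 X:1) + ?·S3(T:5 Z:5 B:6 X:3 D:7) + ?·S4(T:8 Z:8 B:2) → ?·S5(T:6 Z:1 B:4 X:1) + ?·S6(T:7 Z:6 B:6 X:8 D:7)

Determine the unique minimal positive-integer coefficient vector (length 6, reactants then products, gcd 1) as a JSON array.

Coefficients: [3, 5, 3, 1, 5, 3]

T: 3·1+5·5+3·5+1·8 = 51 | 5·6+3·7 = 51
Z: 3·0+5·0+3·5+1·8 = 23 | 5·1+3·6 = 23
B: 3·6+5·0+3·6+1·2 = 38 | 5·4+3·6 = 38
X: 3·5+5·1+3·3+1·0 = 29 | 5·1+3·8 = 29
D: 3·0+5·0+3·7+1·0 = 21 | 5·0+3·7 = 21
gcd(3,5,3,1,5,3) = 1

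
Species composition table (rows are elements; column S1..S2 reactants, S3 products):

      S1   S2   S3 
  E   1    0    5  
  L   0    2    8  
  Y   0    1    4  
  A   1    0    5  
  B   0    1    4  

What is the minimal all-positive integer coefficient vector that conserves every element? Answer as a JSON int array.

Coefficients: [5, 4, 1]

E: 5·1+4·0 = 5 | 1·5 = 5
L: 5·0+4·2 = 8 | 1·8 = 8
Y: 5·0+4·1 = 4 | 1·4 = 4
A: 5·1+4·0 = 5 | 1·5 = 5
B: 5·0+4·1 = 4 | 1·4 = 4
gcd(5,4,1) = 1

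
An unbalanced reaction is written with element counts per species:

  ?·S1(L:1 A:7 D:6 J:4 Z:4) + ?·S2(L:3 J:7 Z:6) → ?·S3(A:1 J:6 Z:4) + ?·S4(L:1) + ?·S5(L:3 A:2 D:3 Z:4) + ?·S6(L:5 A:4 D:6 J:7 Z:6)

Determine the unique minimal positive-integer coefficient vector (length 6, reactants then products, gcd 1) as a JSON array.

Coefficients: [2, 5, 6, 6, 2, 1]

L: 2·1+5·3 = 17 | 6·0+6·1+2·3+1·5 = 17
A: 2·7+5·0 = 14 | 6·1+6·0+2·2+1·4 = 14
D: 2·6+5·0 = 12 | 6·0+6·0+2·3+1·6 = 12
J: 2·4+5·7 = 43 | 6·6+6·0+2·0+1·7 = 43
Z: 2·4+5·6 = 38 | 6·4+6·0+2·4+1·6 = 38
gcd(2,5,6,6,2,1) = 1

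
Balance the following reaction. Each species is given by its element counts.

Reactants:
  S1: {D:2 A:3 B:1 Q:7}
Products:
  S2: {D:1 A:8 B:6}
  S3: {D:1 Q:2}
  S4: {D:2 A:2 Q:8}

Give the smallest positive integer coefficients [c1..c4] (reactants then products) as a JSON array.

D: 6·2 = 12 | 1·1+1·1+5·2 = 12
A: 6·3 = 18 | 1·8+1·0+5·2 = 18
B: 6·1 = 6 | 1·6+1·0+5·0 = 6
Q: 6·7 = 42 | 1·0+1·2+5·8 = 42
gcd(6,1,1,5) = 1

Coefficients: [6, 1, 1, 5]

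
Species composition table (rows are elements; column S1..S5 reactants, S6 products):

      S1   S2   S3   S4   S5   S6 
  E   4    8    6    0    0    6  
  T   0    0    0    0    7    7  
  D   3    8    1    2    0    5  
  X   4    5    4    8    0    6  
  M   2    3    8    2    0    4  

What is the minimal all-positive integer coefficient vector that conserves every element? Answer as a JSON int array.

Coefficients: [2, 2, 1, 1, 5, 5]

E: 2·4+2·8+1·6+1·0+5·0 = 30 | 5·6 = 30
T: 2·0+2·0+1·0+1·0+5·7 = 35 | 5·7 = 35
D: 2·3+2·8+1·1+1·2+5·0 = 25 | 5·5 = 25
X: 2·4+2·5+1·4+1·8+5·0 = 30 | 5·6 = 30
M: 2·2+2·3+1·8+1·2+5·0 = 20 | 5·4 = 20
gcd(2,2,1,1,5,5) = 1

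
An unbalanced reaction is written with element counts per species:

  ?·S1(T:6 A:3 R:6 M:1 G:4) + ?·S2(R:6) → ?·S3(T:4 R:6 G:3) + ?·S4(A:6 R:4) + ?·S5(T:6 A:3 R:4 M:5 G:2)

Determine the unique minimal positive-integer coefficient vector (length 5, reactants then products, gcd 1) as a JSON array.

T: 5·6+3·0 = 30 | 6·4+2·0+1·6 = 30
A: 5·3+3·0 = 15 | 6·0+2·6+1·3 = 15
R: 5·6+3·6 = 48 | 6·6+2·4+1·4 = 48
M: 5·1+3·0 = 5 | 6·0+2·0+1·5 = 5
G: 5·4+3·0 = 20 | 6·3+2·0+1·2 = 20
gcd(5,3,6,2,1) = 1

Coefficients: [5, 3, 6, 2, 1]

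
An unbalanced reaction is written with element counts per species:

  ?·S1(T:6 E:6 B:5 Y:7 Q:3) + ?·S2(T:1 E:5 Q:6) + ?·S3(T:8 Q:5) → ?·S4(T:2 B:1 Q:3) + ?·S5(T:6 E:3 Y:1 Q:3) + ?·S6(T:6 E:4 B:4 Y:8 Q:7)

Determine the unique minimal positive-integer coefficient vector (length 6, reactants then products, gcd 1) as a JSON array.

Coefficients: [2, 2, 5, 6, 6, 1]

T: 2·6+2·1+5·8 = 54 | 6·2+6·6+1·6 = 54
E: 2·6+2·5+5·0 = 22 | 6·0+6·3+1·4 = 22
B: 2·5+2·0+5·0 = 10 | 6·1+6·0+1·4 = 10
Y: 2·7+2·0+5·0 = 14 | 6·0+6·1+1·8 = 14
Q: 2·3+2·6+5·5 = 43 | 6·3+6·3+1·7 = 43
gcd(2,2,5,6,6,1) = 1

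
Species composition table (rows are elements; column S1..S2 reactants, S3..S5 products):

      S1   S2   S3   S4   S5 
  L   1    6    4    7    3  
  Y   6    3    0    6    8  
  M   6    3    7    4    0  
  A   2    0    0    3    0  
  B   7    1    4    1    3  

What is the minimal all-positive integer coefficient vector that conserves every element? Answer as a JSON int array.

L: 3·1+6·6 = 39 | 4·4+2·7+3·3 = 39
Y: 3·6+6·3 = 36 | 4·0+2·6+3·8 = 36
M: 3·6+6·3 = 36 | 4·7+2·4+3·0 = 36
A: 3·2+6·0 = 6 | 4·0+2·3+3·0 = 6
B: 3·7+6·1 = 27 | 4·4+2·1+3·3 = 27
gcd(3,6,4,2,3) = 1

Coefficients: [3, 6, 4, 2, 3]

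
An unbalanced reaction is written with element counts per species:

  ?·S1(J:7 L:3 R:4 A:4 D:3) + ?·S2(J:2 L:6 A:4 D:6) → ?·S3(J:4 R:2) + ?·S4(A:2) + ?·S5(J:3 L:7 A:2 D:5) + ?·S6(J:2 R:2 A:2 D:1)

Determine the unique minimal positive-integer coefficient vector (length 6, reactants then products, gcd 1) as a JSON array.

Coefficients: [5, 1, 4, 3, 3, 6]

J: 5·7+1·2 = 37 | 4·4+3·0+3·3+6·2 = 37
L: 5·3+1·6 = 21 | 4·0+3·0+3·7+6·0 = 21
R: 5·4+1·0 = 20 | 4·2+3·0+3·0+6·2 = 20
A: 5·4+1·4 = 24 | 4·0+3·2+3·2+6·2 = 24
D: 5·3+1·6 = 21 | 4·0+3·0+3·5+6·1 = 21
gcd(5,1,4,3,3,6) = 1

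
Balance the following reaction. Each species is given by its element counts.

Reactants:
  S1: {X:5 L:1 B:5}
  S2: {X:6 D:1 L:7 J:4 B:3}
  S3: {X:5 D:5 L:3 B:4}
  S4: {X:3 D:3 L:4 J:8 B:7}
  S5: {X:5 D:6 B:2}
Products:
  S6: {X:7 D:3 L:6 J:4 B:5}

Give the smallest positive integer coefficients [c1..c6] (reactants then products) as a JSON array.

Coefficients: [1, 4, 1, 1, 1, 6]

X: 1·5+4·6+1·5+1·3+1·5 = 42 | 6·7 = 42
D: 1·0+4·1+1·5+1·3+1·6 = 18 | 6·3 = 18
L: 1·1+4·7+1·3+1·4+1·0 = 36 | 6·6 = 36
J: 1·0+4·4+1·0+1·8+1·0 = 24 | 6·4 = 24
B: 1·5+4·3+1·4+1·7+1·2 = 30 | 6·5 = 30
gcd(1,4,1,1,1,6) = 1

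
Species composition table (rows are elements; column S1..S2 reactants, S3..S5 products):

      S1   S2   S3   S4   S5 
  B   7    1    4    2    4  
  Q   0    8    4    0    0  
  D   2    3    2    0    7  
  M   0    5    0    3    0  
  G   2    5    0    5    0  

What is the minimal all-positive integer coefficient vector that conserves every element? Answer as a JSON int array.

Coefficients: [5, 3, 6, 5, 1]

B: 5·7+3·1 = 38 | 6·4+5·2+1·4 = 38
Q: 5·0+3·8 = 24 | 6·4+5·0+1·0 = 24
D: 5·2+3·3 = 19 | 6·2+5·0+1·7 = 19
M: 5·0+3·5 = 15 | 6·0+5·3+1·0 = 15
G: 5·2+3·5 = 25 | 6·0+5·5+1·0 = 25
gcd(5,3,6,5,1) = 1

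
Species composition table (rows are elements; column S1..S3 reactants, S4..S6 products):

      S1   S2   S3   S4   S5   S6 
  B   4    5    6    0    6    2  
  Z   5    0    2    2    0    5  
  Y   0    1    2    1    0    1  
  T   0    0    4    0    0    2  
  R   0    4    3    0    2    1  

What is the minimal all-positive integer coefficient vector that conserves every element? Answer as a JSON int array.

B: 4·4+2·5+2·6 = 38 | 2·0+5·6+4·2 = 38
Z: 4·5+2·0+2·2 = 24 | 2·2+5·0+4·5 = 24
Y: 4·0+2·1+2·2 = 6 | 2·1+5·0+4·1 = 6
T: 4·0+2·0+2·4 = 8 | 2·0+5·0+4·2 = 8
R: 4·0+2·4+2·3 = 14 | 2·0+5·2+4·1 = 14
gcd(4,2,2,2,5,4) = 1

Coefficients: [4, 2, 2, 2, 5, 4]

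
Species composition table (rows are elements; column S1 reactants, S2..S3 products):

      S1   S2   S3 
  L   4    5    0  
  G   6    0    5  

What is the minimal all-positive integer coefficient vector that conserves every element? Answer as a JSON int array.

L: 5·4 = 20 | 4·5+6·0 = 20
G: 5·6 = 30 | 4·0+6·5 = 30
gcd(5,4,6) = 1

Coefficients: [5, 4, 6]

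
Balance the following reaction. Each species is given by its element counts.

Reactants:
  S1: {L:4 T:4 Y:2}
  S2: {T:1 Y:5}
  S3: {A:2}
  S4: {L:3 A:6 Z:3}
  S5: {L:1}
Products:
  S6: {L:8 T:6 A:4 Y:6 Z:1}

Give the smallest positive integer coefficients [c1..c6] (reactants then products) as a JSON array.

Coefficients: [4, 2, 3, 1, 5, 3]

L: 4·4+2·0+3·0+1·3+5·1 = 24 | 3·8 = 24
T: 4·4+2·1+3·0+1·0+5·0 = 18 | 3·6 = 18
A: 4·0+2·0+3·2+1·6+5·0 = 12 | 3·4 = 12
Y: 4·2+2·5+3·0+1·0+5·0 = 18 | 3·6 = 18
Z: 4·0+2·0+3·0+1·3+5·0 = 3 | 3·1 = 3
gcd(4,2,3,1,5,3) = 1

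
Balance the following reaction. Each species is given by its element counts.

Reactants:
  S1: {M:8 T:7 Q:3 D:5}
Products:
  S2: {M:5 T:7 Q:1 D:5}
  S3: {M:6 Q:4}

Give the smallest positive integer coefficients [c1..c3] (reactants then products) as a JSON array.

Coefficients: [2, 2, 1]

M: 2·8 = 16 | 2·5+1·6 = 16
T: 2·7 = 14 | 2·7+1·0 = 14
Q: 2·3 = 6 | 2·1+1·4 = 6
D: 2·5 = 10 | 2·5+1·0 = 10
gcd(2,2,1) = 1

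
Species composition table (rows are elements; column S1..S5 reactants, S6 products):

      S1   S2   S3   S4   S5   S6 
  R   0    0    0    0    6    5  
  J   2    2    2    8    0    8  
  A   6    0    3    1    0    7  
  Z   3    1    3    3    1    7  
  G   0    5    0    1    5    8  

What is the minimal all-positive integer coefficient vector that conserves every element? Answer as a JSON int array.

R: 5·0+4·0+3·0+3·0+5·6 = 30 | 6·5 = 30
J: 5·2+4·2+3·2+3·8+5·0 = 48 | 6·8 = 48
A: 5·6+4·0+3·3+3·1+5·0 = 42 | 6·7 = 42
Z: 5·3+4·1+3·3+3·3+5·1 = 42 | 6·7 = 42
G: 5·0+4·5+3·0+3·1+5·5 = 48 | 6·8 = 48
gcd(5,4,3,3,5,6) = 1

Coefficients: [5, 4, 3, 3, 5, 6]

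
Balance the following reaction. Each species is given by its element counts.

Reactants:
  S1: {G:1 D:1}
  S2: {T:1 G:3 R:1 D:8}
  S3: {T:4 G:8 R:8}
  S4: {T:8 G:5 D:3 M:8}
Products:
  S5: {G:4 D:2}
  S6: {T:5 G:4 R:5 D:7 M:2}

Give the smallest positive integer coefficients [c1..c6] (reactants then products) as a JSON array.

T: 3·0+4·1+2·4+1·8 = 20 | 5·0+4·5 = 20
G: 3·1+4·3+2·8+1·5 = 36 | 5·4+4·4 = 36
R: 3·0+4·1+2·8+1·0 = 20 | 5·0+4·5 = 20
D: 3·1+4·8+2·0+1·3 = 38 | 5·2+4·7 = 38
M: 3·0+4·0+2·0+1·8 = 8 | 5·0+4·2 = 8
gcd(3,4,2,1,5,4) = 1

Coefficients: [3, 4, 2, 1, 5, 4]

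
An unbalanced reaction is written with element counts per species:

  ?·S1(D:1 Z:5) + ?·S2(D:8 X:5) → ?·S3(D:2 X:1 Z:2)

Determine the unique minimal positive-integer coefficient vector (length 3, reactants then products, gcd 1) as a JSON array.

Coefficients: [2, 1, 5]

D: 2·1+1·8 = 10 | 5·2 = 10
X: 2·0+1·5 = 5 | 5·1 = 5
Z: 2·5+1·0 = 10 | 5·2 = 10
gcd(2,1,5) = 1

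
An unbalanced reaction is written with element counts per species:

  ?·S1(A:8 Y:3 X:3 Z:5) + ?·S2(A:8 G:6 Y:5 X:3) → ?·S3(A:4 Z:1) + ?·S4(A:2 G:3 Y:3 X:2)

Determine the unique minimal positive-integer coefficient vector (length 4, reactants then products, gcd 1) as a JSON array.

A: 1·8+3·8 = 32 | 5·4+6·2 = 32
G: 1·0+3·6 = 18 | 5·0+6·3 = 18
Y: 1·3+3·5 = 18 | 5·0+6·3 = 18
X: 1·3+3·3 = 12 | 5·0+6·2 = 12
Z: 1·5+3·0 = 5 | 5·1+6·0 = 5
gcd(1,3,5,6) = 1

Coefficients: [1, 3, 5, 6]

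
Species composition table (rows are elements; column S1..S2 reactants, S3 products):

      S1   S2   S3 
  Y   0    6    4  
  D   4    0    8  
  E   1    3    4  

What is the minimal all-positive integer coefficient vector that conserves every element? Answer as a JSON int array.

Coefficients: [6, 2, 3]

Y: 6·0+2·6 = 12 | 3·4 = 12
D: 6·4+2·0 = 24 | 3·8 = 24
E: 6·1+2·3 = 12 | 3·4 = 12
gcd(6,2,3) = 1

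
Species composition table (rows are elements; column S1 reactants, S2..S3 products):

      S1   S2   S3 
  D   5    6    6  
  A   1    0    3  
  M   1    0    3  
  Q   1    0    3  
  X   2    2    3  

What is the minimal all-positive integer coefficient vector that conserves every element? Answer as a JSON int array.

Coefficients: [6, 3, 2]

D: 6·5 = 30 | 3·6+2·6 = 30
A: 6·1 = 6 | 3·0+2·3 = 6
M: 6·1 = 6 | 3·0+2·3 = 6
Q: 6·1 = 6 | 3·0+2·3 = 6
X: 6·2 = 12 | 3·2+2·3 = 12
gcd(6,3,2) = 1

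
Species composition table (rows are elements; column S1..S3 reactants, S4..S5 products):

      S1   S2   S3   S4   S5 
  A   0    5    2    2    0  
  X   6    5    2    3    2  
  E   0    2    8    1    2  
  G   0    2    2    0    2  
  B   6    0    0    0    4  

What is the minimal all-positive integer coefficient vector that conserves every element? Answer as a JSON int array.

Coefficients: [2, 2, 1, 6, 3]

A: 2·0+2·5+1·2 = 12 | 6·2+3·0 = 12
X: 2·6+2·5+1·2 = 24 | 6·3+3·2 = 24
E: 2·0+2·2+1·8 = 12 | 6·1+3·2 = 12
G: 2·0+2·2+1·2 = 6 | 6·0+3·2 = 6
B: 2·6+2·0+1·0 = 12 | 6·0+3·4 = 12
gcd(2,2,1,6,3) = 1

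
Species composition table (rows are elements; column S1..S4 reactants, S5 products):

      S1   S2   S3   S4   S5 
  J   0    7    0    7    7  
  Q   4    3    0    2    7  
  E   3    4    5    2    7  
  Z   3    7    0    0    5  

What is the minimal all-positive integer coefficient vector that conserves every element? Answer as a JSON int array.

Coefficients: [6, 1, 1, 4, 5]

J: 6·0+1·7+1·0+4·7 = 35 | 5·7 = 35
Q: 6·4+1·3+1·0+4·2 = 35 | 5·7 = 35
E: 6·3+1·4+1·5+4·2 = 35 | 5·7 = 35
Z: 6·3+1·7+1·0+4·0 = 25 | 5·5 = 25
gcd(6,1,1,4,5) = 1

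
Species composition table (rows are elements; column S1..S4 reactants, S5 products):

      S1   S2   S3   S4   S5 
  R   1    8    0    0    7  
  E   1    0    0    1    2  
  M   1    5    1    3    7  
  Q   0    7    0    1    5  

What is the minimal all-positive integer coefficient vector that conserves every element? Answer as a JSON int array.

Coefficients: [5, 2, 3, 1, 3]

R: 5·1+2·8+3·0+1·0 = 21 | 3·7 = 21
E: 5·1+2·0+3·0+1·1 = 6 | 3·2 = 6
M: 5·1+2·5+3·1+1·3 = 21 | 3·7 = 21
Q: 5·0+2·7+3·0+1·1 = 15 | 3·5 = 15
gcd(5,2,3,1,3) = 1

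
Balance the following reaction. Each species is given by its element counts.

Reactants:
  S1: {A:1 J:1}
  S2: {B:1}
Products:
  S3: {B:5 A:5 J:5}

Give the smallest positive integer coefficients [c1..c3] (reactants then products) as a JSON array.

Coefficients: [5, 5, 1]

B: 5·0+5·1 = 5 | 1·5 = 5
A: 5·1+5·0 = 5 | 1·5 = 5
J: 5·1+5·0 = 5 | 1·5 = 5
gcd(5,5,1) = 1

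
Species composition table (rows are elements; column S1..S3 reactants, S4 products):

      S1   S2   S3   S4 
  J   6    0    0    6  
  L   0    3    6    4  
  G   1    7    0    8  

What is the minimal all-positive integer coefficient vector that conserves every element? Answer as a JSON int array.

Coefficients: [6, 6, 1, 6]

J: 6·6+6·0+1·0 = 36 | 6·6 = 36
L: 6·0+6·3+1·6 = 24 | 6·4 = 24
G: 6·1+6·7+1·0 = 48 | 6·8 = 48
gcd(6,6,1,6) = 1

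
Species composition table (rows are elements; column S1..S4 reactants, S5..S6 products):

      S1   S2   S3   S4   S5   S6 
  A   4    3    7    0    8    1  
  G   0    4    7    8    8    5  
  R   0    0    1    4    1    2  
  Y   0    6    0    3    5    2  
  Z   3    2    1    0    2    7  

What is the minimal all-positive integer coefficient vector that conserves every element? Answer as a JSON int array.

Coefficients: [2, 4, 3, 1, 5, 1]

A: 2·4+4·3+3·7+1·0 = 41 | 5·8+1·1 = 41
G: 2·0+4·4+3·7+1·8 = 45 | 5·8+1·5 = 45
R: 2·0+4·0+3·1+1·4 = 7 | 5·1+1·2 = 7
Y: 2·0+4·6+3·0+1·3 = 27 | 5·5+1·2 = 27
Z: 2·3+4·2+3·1+1·0 = 17 | 5·2+1·7 = 17
gcd(2,4,3,1,5,1) = 1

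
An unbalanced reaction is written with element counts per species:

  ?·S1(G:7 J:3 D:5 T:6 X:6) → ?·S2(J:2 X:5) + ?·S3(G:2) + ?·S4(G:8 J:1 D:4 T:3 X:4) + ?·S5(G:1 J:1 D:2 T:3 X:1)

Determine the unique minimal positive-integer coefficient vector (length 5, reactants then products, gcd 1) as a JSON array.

Coefficients: [4, 2, 3, 2, 6]

G: 4·7 = 28 | 2·0+3·2+2·8+6·1 = 28
J: 4·3 = 12 | 2·2+3·0+2·1+6·1 = 12
D: 4·5 = 20 | 2·0+3·0+2·4+6·2 = 20
T: 4·6 = 24 | 2·0+3·0+2·3+6·3 = 24
X: 4·6 = 24 | 2·5+3·0+2·4+6·1 = 24
gcd(4,2,3,2,6) = 1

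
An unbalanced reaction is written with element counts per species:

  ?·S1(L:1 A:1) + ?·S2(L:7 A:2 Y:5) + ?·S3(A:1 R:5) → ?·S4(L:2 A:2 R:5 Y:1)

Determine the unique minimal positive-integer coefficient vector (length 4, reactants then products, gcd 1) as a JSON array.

L: 3·1+1·7+5·0 = 10 | 5·2 = 10
A: 3·1+1·2+5·1 = 10 | 5·2 = 10
R: 3·0+1·0+5·5 = 25 | 5·5 = 25
Y: 3·0+1·5+5·0 = 5 | 5·1 = 5
gcd(3,1,5,5) = 1

Coefficients: [3, 1, 5, 5]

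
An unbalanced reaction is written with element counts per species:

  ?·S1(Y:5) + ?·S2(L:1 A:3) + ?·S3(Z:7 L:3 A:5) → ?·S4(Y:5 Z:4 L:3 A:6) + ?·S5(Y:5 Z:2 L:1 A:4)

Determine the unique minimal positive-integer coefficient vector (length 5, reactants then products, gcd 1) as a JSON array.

Coefficients: [4, 4, 2, 3, 1]

Y: 4·5+4·0+2·0 = 20 | 3·5+1·5 = 20
Z: 4·0+4·0+2·7 = 14 | 3·4+1·2 = 14
L: 4·0+4·1+2·3 = 10 | 3·3+1·1 = 10
A: 4·0+4·3+2·5 = 22 | 3·6+1·4 = 22
gcd(4,4,2,3,1) = 1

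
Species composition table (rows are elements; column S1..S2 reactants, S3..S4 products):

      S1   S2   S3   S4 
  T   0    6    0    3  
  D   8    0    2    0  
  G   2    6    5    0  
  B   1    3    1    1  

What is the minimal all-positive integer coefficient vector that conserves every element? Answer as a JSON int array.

T: 1·0+3·6 = 18 | 4·0+6·3 = 18
D: 1·8+3·0 = 8 | 4·2+6·0 = 8
G: 1·2+3·6 = 20 | 4·5+6·0 = 20
B: 1·1+3·3 = 10 | 4·1+6·1 = 10
gcd(1,3,4,6) = 1

Coefficients: [1, 3, 4, 6]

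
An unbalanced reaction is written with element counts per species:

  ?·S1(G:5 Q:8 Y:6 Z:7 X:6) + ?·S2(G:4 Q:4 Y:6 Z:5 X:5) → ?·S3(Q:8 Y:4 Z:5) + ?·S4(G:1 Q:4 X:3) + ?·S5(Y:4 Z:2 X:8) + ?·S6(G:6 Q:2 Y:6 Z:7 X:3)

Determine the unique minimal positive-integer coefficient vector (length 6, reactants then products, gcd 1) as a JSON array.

Coefficients: [5, 1, 2, 5, 1, 4]

G: 5·5+1·4 = 29 | 2·0+5·1+1·0+4·6 = 29
Q: 5·8+1·4 = 44 | 2·8+5·4+1·0+4·2 = 44
Y: 5·6+1·6 = 36 | 2·4+5·0+1·4+4·6 = 36
Z: 5·7+1·5 = 40 | 2·5+5·0+1·2+4·7 = 40
X: 5·6+1·5 = 35 | 2·0+5·3+1·8+4·3 = 35
gcd(5,1,2,5,1,4) = 1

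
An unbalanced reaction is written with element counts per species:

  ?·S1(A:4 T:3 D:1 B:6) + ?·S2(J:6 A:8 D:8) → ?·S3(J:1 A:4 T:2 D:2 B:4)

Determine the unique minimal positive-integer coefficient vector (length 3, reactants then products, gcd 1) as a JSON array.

J: 4·0+1·6 = 6 | 6·1 = 6
A: 4·4+1·8 = 24 | 6·4 = 24
T: 4·3+1·0 = 12 | 6·2 = 12
D: 4·1+1·8 = 12 | 6·2 = 12
B: 4·6+1·0 = 24 | 6·4 = 24
gcd(4,1,6) = 1

Coefficients: [4, 1, 6]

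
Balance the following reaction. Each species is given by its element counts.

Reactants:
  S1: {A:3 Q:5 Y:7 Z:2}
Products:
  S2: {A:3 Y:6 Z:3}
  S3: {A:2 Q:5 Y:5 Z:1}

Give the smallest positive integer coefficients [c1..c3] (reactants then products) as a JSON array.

A: 3·3 = 9 | 1·3+3·2 = 9
Q: 3·5 = 15 | 1·0+3·5 = 15
Y: 3·7 = 21 | 1·6+3·5 = 21
Z: 3·2 = 6 | 1·3+3·1 = 6
gcd(3,1,3) = 1

Coefficients: [3, 1, 3]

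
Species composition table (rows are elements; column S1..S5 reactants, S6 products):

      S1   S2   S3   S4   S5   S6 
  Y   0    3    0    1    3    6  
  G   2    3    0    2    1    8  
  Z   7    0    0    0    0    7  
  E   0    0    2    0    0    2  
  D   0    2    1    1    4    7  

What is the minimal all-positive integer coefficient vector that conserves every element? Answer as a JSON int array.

Coefficients: [4, 3, 4, 6, 3, 4]

Y: 4·0+3·3+4·0+6·1+3·3 = 24 | 4·6 = 24
G: 4·2+3·3+4·0+6·2+3·1 = 32 | 4·8 = 32
Z: 4·7+3·0+4·0+6·0+3·0 = 28 | 4·7 = 28
E: 4·0+3·0+4·2+6·0+3·0 = 8 | 4·2 = 8
D: 4·0+3·2+4·1+6·1+3·4 = 28 | 4·7 = 28
gcd(4,3,4,6,3,4) = 1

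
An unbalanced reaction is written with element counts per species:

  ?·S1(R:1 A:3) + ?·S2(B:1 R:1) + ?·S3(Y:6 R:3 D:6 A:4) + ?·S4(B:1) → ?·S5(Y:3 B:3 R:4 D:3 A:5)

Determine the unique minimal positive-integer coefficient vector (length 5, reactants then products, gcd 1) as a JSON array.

Y: 2·0+3·0+1·6+3·0 = 6 | 2·3 = 6
B: 2·0+3·1+1·0+3·1 = 6 | 2·3 = 6
R: 2·1+3·1+1·3+3·0 = 8 | 2·4 = 8
D: 2·0+3·0+1·6+3·0 = 6 | 2·3 = 6
A: 2·3+3·0+1·4+3·0 = 10 | 2·5 = 10
gcd(2,3,1,3,2) = 1

Coefficients: [2, 3, 1, 3, 2]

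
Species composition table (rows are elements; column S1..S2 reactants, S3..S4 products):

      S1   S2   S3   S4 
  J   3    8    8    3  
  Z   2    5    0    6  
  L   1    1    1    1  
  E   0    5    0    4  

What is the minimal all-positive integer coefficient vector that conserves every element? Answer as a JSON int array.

Coefficients: [5, 4, 4, 5]

J: 5·3+4·8 = 47 | 4·8+5·3 = 47
Z: 5·2+4·5 = 30 | 4·0+5·6 = 30
L: 5·1+4·1 = 9 | 4·1+5·1 = 9
E: 5·0+4·5 = 20 | 4·0+5·4 = 20
gcd(5,4,4,5) = 1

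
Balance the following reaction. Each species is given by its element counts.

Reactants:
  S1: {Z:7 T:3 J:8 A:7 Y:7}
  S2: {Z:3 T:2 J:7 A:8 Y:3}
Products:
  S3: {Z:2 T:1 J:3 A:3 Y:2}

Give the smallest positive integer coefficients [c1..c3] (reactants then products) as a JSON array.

Coefficients: [1, 1, 5]

Z: 1·7+1·3 = 10 | 5·2 = 10
T: 1·3+1·2 = 5 | 5·1 = 5
J: 1·8+1·7 = 15 | 5·3 = 15
A: 1·7+1·8 = 15 | 5·3 = 15
Y: 1·7+1·3 = 10 | 5·2 = 10
gcd(1,1,5) = 1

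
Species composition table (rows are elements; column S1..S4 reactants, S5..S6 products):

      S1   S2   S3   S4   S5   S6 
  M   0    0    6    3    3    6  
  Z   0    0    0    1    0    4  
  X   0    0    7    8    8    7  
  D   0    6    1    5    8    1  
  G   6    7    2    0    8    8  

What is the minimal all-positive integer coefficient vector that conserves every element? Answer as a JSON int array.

M: 4·0+2·0+1·6+4·3 = 18 | 4·3+1·6 = 18
Z: 4·0+2·0+1·0+4·1 = 4 | 4·0+1·4 = 4
X: 4·0+2·0+1·7+4·8 = 39 | 4·8+1·7 = 39
D: 4·0+2·6+1·1+4·5 = 33 | 4·8+1·1 = 33
G: 4·6+2·7+1·2+4·0 = 40 | 4·8+1·8 = 40
gcd(4,2,1,4,4,1) = 1

Coefficients: [4, 2, 1, 4, 4, 1]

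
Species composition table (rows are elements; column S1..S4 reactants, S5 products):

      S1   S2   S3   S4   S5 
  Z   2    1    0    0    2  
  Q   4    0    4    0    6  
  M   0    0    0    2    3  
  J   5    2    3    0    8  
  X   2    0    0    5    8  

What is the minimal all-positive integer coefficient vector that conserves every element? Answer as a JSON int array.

Z: 1·2+6·1+5·0+6·0 = 8 | 4·2 = 8
Q: 1·4+6·0+5·4+6·0 = 24 | 4·6 = 24
M: 1·0+6·0+5·0+6·2 = 12 | 4·3 = 12
J: 1·5+6·2+5·3+6·0 = 32 | 4·8 = 32
X: 1·2+6·0+5·0+6·5 = 32 | 4·8 = 32
gcd(1,6,5,6,4) = 1

Coefficients: [1, 6, 5, 6, 4]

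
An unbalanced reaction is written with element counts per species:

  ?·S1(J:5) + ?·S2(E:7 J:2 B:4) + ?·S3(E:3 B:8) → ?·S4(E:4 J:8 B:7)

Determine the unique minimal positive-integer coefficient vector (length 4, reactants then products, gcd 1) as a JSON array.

E: 6·0+1·7+3·3 = 16 | 4·4 = 16
J: 6·5+1·2+3·0 = 32 | 4·8 = 32
B: 6·0+1·4+3·8 = 28 | 4·7 = 28
gcd(6,1,3,4) = 1

Coefficients: [6, 1, 3, 4]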